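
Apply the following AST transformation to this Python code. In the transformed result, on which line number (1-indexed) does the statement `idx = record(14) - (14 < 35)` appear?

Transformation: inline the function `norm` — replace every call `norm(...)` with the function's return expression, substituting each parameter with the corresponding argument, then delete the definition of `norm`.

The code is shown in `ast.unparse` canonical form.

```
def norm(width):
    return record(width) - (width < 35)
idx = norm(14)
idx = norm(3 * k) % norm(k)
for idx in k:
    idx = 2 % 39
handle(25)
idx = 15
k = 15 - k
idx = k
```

Transformed code:
idx = record(14) - (14 < 35)
idx = (record(3 * k) - (3 * k < 35)) % (record(k) - (k < 35))
for idx in k:
    idx = 2 % 39
handle(25)
idx = 15
k = 15 - k
idx = k

1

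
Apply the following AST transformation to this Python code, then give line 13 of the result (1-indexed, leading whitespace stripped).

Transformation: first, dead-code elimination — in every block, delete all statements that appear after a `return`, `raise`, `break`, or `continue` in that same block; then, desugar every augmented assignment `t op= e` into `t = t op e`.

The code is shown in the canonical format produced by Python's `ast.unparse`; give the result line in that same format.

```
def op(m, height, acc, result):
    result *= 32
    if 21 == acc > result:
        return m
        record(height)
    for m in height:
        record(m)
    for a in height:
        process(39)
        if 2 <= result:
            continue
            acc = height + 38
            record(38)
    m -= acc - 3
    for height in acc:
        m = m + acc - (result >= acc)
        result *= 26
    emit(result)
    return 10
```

Transformed code:
def op(m, height, acc, result):
    result = result * 32
    if 21 == acc > result:
        return m
    for m in height:
        record(m)
    for a in height:
        process(39)
        if 2 <= result:
            continue
    m = m - (acc - 3)
    for height in acc:
        m = m + acc - (result >= acc)
        result = result * 26
    emit(result)
    return 10

m = m + acc - (result >= acc)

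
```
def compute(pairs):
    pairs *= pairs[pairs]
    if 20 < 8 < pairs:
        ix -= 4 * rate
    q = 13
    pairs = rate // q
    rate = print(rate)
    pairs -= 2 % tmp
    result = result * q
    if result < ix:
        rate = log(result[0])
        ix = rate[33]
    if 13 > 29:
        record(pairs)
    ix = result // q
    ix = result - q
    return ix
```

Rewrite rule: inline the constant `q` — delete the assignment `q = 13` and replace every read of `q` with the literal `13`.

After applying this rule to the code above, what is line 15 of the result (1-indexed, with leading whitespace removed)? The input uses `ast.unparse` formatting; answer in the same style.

Transformed code:
def compute(pairs):
    pairs *= pairs[pairs]
    if 20 < 8 < pairs:
        ix -= 4 * rate
    pairs = rate // 13
    rate = print(rate)
    pairs -= 2 % tmp
    result = result * 13
    if result < ix:
        rate = log(result[0])
        ix = rate[33]
    if 13 > 29:
        record(pairs)
    ix = result // 13
    ix = result - 13
    return ix

ix = result - 13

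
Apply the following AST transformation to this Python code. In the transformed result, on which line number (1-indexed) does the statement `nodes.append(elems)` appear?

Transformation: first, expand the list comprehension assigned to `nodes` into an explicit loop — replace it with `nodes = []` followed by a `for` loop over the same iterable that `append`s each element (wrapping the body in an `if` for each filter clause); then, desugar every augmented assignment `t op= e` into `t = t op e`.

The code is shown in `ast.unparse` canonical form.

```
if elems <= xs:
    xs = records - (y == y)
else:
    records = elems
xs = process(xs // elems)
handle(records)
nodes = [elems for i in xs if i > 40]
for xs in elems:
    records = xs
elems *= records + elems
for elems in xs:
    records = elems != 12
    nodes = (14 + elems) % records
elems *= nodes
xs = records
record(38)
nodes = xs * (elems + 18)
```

Transformed code:
if elems <= xs:
    xs = records - (y == y)
else:
    records = elems
xs = process(xs // elems)
handle(records)
nodes = []
for i in xs:
    if i > 40:
        nodes.append(elems)
for xs in elems:
    records = xs
elems = elems * (records + elems)
for elems in xs:
    records = elems != 12
    nodes = (14 + elems) % records
elems = elems * nodes
xs = records
record(38)
nodes = xs * (elems + 18)

10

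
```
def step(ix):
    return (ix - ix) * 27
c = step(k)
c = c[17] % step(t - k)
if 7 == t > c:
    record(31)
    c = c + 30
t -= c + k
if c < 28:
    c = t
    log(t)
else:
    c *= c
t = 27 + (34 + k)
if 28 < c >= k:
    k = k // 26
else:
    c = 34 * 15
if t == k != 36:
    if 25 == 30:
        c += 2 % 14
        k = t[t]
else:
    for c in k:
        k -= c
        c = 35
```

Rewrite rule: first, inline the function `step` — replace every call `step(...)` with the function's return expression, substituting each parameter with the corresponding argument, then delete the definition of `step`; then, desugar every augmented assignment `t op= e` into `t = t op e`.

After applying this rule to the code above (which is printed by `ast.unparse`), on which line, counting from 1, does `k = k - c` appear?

23

Transformed code:
c = (k - k) * 27
c = c[17] % ((t - k - (t - k)) * 27)
if 7 == t > c:
    record(31)
    c = c + 30
t = t - (c + k)
if c < 28:
    c = t
    log(t)
else:
    c = c * c
t = 27 + (34 + k)
if 28 < c >= k:
    k = k // 26
else:
    c = 34 * 15
if t == k != 36:
    if 25 == 30:
        c = c + 2 % 14
        k = t[t]
else:
    for c in k:
        k = k - c
        c = 35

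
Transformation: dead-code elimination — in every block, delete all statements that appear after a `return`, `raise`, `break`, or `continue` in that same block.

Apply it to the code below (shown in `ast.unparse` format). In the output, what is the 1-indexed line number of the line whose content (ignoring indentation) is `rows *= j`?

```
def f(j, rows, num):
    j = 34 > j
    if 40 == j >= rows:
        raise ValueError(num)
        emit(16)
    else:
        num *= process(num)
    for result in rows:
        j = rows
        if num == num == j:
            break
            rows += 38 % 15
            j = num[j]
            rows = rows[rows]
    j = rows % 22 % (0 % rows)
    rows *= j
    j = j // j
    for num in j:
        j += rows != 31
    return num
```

12

Transformed code:
def f(j, rows, num):
    j = 34 > j
    if 40 == j >= rows:
        raise ValueError(num)
    else:
        num *= process(num)
    for result in rows:
        j = rows
        if num == num == j:
            break
    j = rows % 22 % (0 % rows)
    rows *= j
    j = j // j
    for num in j:
        j += rows != 31
    return num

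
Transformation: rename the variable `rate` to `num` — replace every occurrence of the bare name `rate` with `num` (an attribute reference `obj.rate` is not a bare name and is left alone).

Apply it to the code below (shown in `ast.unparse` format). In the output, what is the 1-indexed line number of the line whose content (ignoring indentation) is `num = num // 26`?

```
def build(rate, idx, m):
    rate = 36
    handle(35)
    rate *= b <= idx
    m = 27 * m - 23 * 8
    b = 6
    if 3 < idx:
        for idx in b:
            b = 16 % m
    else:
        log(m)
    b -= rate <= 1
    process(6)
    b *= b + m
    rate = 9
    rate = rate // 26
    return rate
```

Transformed code:
def build(num, idx, m):
    num = 36
    handle(35)
    num *= b <= idx
    m = 27 * m - 23 * 8
    b = 6
    if 3 < idx:
        for idx in b:
            b = 16 % m
    else:
        log(m)
    b -= num <= 1
    process(6)
    b *= b + m
    num = 9
    num = num // 26
    return num

16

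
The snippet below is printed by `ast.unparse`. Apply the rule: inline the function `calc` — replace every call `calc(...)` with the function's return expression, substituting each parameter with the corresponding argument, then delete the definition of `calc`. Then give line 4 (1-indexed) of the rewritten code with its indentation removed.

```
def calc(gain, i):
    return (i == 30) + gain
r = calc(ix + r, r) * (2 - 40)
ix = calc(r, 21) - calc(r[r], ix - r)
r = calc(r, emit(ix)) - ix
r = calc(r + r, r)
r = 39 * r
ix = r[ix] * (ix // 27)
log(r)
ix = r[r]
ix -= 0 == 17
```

r = (r == 30) + (r + r)

Transformed code:
r = ((r == 30) + (ix + r)) * (2 - 40)
ix = (21 == 30) + r - ((ix - r == 30) + r[r])
r = (emit(ix) == 30) + r - ix
r = (r == 30) + (r + r)
r = 39 * r
ix = r[ix] * (ix // 27)
log(r)
ix = r[r]
ix -= 0 == 17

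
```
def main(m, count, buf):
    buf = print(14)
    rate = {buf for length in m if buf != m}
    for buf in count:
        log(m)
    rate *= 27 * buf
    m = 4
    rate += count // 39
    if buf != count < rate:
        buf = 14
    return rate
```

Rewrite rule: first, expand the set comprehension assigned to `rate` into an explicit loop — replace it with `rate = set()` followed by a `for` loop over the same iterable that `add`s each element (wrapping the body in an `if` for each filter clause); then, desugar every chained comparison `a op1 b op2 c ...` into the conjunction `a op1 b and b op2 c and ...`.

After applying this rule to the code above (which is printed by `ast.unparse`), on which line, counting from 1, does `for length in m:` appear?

4

Transformed code:
def main(m, count, buf):
    buf = print(14)
    rate = set()
    for length in m:
        if buf != m:
            rate.add(buf)
    for buf in count:
        log(m)
    rate *= 27 * buf
    m = 4
    rate += count // 39
    if buf != count and count < rate:
        buf = 14
    return rate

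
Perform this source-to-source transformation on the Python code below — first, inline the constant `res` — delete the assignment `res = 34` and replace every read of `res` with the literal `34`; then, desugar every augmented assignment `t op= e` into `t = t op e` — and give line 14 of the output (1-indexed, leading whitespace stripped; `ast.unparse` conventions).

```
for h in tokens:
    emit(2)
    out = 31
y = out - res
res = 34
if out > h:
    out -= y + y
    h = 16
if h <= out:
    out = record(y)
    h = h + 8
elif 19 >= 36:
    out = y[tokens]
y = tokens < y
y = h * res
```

Transformed code:
for h in tokens:
    emit(2)
    out = 31
y = out - 34
if out > h:
    out = out - (y + y)
    h = 16
if h <= out:
    out = record(y)
    h = h + 8
elif 19 >= 36:
    out = y[tokens]
y = tokens < y
y = h * 34

y = h * 34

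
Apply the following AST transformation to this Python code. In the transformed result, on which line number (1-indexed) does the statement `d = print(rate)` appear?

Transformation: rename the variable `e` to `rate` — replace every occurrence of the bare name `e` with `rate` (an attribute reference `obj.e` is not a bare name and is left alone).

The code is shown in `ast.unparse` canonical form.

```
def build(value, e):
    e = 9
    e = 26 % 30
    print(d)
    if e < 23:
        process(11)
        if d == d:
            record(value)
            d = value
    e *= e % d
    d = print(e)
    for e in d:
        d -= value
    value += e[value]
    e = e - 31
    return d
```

11

Transformed code:
def build(value, rate):
    rate = 9
    rate = 26 % 30
    print(d)
    if rate < 23:
        process(11)
        if d == d:
            record(value)
            d = value
    rate *= rate % d
    d = print(rate)
    for rate in d:
        d -= value
    value += rate[value]
    rate = rate - 31
    return d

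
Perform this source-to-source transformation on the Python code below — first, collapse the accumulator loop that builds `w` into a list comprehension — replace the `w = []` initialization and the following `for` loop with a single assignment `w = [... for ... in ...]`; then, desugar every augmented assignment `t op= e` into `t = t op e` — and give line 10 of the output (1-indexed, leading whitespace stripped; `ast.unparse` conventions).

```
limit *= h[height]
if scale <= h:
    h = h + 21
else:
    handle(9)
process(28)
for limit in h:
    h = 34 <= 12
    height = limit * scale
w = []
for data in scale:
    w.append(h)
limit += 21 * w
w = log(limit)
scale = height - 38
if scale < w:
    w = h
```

Transformed code:
limit = limit * h[height]
if scale <= h:
    h = h + 21
else:
    handle(9)
process(28)
for limit in h:
    h = 34 <= 12
    height = limit * scale
w = [h for data in scale]
limit = limit + 21 * w
w = log(limit)
scale = height - 38
if scale < w:
    w = h

w = [h for data in scale]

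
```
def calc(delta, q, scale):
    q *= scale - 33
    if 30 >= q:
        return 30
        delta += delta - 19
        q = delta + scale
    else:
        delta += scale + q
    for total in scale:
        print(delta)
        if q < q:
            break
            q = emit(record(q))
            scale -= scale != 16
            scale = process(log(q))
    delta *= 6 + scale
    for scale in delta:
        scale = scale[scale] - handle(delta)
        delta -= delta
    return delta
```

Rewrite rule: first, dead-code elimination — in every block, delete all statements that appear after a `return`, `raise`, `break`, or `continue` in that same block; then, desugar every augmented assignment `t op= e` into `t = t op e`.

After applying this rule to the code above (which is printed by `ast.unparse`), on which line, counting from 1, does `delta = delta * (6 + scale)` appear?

11

Transformed code:
def calc(delta, q, scale):
    q = q * (scale - 33)
    if 30 >= q:
        return 30
    else:
        delta = delta + (scale + q)
    for total in scale:
        print(delta)
        if q < q:
            break
    delta = delta * (6 + scale)
    for scale in delta:
        scale = scale[scale] - handle(delta)
        delta = delta - delta
    return delta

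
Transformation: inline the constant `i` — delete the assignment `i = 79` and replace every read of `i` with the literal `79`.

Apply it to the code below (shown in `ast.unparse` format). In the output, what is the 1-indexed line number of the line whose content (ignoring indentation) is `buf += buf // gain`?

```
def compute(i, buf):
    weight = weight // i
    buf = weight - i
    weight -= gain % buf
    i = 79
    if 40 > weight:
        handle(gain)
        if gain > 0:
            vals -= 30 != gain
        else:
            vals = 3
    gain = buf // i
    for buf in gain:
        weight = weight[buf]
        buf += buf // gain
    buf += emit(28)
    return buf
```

14

Transformed code:
def compute(i, buf):
    weight = weight // 79
    buf = weight - 79
    weight -= gain % buf
    if 40 > weight:
        handle(gain)
        if gain > 0:
            vals -= 30 != gain
        else:
            vals = 3
    gain = buf // 79
    for buf in gain:
        weight = weight[buf]
        buf += buf // gain
    buf += emit(28)
    return buf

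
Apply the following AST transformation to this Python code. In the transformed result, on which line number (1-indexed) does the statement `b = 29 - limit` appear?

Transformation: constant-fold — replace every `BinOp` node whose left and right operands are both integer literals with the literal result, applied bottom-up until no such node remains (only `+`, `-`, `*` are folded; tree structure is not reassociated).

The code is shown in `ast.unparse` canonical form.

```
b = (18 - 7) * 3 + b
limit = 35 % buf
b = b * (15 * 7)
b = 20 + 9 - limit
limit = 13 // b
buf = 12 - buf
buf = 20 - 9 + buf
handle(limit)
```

4

Transformed code:
b = 33 + b
limit = 35 % buf
b = b * 105
b = 29 - limit
limit = 13 // b
buf = 12 - buf
buf = 11 + buf
handle(limit)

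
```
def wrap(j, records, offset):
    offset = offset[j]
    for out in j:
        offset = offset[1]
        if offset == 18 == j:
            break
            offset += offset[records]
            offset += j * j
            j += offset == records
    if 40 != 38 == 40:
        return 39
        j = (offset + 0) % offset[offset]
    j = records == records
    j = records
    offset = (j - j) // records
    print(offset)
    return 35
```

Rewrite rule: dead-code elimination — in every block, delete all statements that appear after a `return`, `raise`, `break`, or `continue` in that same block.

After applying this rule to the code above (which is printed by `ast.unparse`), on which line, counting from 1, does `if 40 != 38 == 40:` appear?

7

Transformed code:
def wrap(j, records, offset):
    offset = offset[j]
    for out in j:
        offset = offset[1]
        if offset == 18 == j:
            break
    if 40 != 38 == 40:
        return 39
    j = records == records
    j = records
    offset = (j - j) // records
    print(offset)
    return 35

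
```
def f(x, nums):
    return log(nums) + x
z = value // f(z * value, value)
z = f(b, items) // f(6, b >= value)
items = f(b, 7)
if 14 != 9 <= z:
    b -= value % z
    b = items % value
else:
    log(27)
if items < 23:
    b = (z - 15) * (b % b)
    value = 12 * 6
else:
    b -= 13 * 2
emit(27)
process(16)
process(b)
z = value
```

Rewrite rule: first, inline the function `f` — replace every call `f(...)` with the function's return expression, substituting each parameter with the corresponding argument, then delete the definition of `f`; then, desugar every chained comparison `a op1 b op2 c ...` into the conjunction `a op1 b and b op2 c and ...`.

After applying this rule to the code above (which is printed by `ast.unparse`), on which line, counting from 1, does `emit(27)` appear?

Transformed code:
z = value // (log(value) + z * value)
z = (log(items) + b) // (log(b >= value) + 6)
items = log(7) + b
if 14 != 9 and 9 <= z:
    b -= value % z
    b = items % value
else:
    log(27)
if items < 23:
    b = (z - 15) * (b % b)
    value = 12 * 6
else:
    b -= 13 * 2
emit(27)
process(16)
process(b)
z = value

14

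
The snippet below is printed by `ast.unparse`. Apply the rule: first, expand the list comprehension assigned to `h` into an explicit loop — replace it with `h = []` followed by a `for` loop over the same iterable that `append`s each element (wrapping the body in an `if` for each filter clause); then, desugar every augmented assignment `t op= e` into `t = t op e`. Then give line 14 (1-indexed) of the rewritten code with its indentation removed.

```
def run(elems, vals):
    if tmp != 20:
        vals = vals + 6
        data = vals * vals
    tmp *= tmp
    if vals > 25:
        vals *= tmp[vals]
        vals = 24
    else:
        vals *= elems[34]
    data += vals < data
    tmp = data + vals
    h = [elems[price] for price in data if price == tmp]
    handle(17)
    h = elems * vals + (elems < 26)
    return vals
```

for price in data:

Transformed code:
def run(elems, vals):
    if tmp != 20:
        vals = vals + 6
        data = vals * vals
    tmp = tmp * tmp
    if vals > 25:
        vals = vals * tmp[vals]
        vals = 24
    else:
        vals = vals * elems[34]
    data = data + (vals < data)
    tmp = data + vals
    h = []
    for price in data:
        if price == tmp:
            h.append(elems[price])
    handle(17)
    h = elems * vals + (elems < 26)
    return vals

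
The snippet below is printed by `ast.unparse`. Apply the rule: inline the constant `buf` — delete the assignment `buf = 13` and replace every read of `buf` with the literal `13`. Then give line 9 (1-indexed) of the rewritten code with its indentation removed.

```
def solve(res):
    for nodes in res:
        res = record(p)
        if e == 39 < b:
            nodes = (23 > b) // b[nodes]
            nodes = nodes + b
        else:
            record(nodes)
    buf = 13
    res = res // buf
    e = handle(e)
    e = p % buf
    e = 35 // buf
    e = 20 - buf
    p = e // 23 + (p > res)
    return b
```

Transformed code:
def solve(res):
    for nodes in res:
        res = record(p)
        if e == 39 < b:
            nodes = (23 > b) // b[nodes]
            nodes = nodes + b
        else:
            record(nodes)
    res = res // 13
    e = handle(e)
    e = p % 13
    e = 35 // 13
    e = 20 - 13
    p = e // 23 + (p > res)
    return b

res = res // 13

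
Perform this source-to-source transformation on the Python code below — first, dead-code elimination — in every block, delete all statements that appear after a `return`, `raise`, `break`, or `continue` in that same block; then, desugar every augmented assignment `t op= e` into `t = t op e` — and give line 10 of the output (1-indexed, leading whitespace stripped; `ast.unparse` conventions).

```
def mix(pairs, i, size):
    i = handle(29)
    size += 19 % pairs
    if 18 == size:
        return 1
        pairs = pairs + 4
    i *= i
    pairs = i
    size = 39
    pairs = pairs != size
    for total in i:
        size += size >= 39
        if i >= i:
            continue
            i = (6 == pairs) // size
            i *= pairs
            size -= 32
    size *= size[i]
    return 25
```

for total in i:

Transformed code:
def mix(pairs, i, size):
    i = handle(29)
    size = size + 19 % pairs
    if 18 == size:
        return 1
    i = i * i
    pairs = i
    size = 39
    pairs = pairs != size
    for total in i:
        size = size + (size >= 39)
        if i >= i:
            continue
    size = size * size[i]
    return 25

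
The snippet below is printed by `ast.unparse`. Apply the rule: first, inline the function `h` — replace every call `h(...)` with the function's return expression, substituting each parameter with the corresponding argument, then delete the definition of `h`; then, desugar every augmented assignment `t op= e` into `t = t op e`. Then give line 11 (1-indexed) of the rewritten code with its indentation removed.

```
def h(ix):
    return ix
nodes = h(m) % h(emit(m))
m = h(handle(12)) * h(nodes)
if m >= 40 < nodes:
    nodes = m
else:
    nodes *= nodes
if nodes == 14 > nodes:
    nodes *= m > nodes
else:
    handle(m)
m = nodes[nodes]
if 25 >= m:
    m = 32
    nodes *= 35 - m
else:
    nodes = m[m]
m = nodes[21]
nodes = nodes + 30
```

Transformed code:
nodes = m % emit(m)
m = handle(12) * nodes
if m >= 40 < nodes:
    nodes = m
else:
    nodes = nodes * nodes
if nodes == 14 > nodes:
    nodes = nodes * (m > nodes)
else:
    handle(m)
m = nodes[nodes]
if 25 >= m:
    m = 32
    nodes = nodes * (35 - m)
else:
    nodes = m[m]
m = nodes[21]
nodes = nodes + 30

m = nodes[nodes]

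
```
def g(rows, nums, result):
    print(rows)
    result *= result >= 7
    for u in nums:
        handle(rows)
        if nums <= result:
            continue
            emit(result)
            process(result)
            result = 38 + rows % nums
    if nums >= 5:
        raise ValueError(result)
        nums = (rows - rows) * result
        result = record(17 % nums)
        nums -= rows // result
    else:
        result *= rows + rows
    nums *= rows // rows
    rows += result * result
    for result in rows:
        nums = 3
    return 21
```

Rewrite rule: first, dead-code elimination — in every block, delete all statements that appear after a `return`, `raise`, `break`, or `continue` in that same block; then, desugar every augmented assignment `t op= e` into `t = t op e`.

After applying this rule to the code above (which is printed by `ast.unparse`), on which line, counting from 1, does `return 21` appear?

Transformed code:
def g(rows, nums, result):
    print(rows)
    result = result * (result >= 7)
    for u in nums:
        handle(rows)
        if nums <= result:
            continue
    if nums >= 5:
        raise ValueError(result)
    else:
        result = result * (rows + rows)
    nums = nums * (rows // rows)
    rows = rows + result * result
    for result in rows:
        nums = 3
    return 21

16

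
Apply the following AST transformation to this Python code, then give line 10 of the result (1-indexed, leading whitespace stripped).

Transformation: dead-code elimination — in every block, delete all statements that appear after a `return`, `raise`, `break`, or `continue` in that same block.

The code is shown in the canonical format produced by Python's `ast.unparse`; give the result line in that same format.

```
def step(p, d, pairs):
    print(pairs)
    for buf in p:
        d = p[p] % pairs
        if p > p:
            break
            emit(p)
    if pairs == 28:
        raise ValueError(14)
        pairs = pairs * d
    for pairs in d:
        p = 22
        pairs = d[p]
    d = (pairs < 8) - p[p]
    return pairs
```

Transformed code:
def step(p, d, pairs):
    print(pairs)
    for buf in p:
        d = p[p] % pairs
        if p > p:
            break
    if pairs == 28:
        raise ValueError(14)
    for pairs in d:
        p = 22
        pairs = d[p]
    d = (pairs < 8) - p[p]
    return pairs

p = 22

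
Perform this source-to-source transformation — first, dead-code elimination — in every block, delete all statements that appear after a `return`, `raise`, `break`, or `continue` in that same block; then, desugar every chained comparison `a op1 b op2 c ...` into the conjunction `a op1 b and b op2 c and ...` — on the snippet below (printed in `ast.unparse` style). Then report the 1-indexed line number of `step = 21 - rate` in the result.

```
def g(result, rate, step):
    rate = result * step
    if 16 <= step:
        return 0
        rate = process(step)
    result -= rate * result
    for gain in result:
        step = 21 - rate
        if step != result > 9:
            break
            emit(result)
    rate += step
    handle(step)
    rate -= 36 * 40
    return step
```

Transformed code:
def g(result, rate, step):
    rate = result * step
    if 16 <= step:
        return 0
    result -= rate * result
    for gain in result:
        step = 21 - rate
        if step != result and result > 9:
            break
    rate += step
    handle(step)
    rate -= 36 * 40
    return step

7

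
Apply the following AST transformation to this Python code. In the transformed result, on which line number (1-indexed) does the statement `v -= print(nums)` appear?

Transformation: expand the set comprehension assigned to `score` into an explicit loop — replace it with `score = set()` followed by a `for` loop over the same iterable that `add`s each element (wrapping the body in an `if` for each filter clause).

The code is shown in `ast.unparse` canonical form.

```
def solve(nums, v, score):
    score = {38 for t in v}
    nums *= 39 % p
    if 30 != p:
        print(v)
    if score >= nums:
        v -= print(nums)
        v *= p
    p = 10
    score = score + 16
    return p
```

Transformed code:
def solve(nums, v, score):
    score = set()
    for t in v:
        score.add(38)
    nums *= 39 % p
    if 30 != p:
        print(v)
    if score >= nums:
        v -= print(nums)
        v *= p
    p = 10
    score = score + 16
    return p

9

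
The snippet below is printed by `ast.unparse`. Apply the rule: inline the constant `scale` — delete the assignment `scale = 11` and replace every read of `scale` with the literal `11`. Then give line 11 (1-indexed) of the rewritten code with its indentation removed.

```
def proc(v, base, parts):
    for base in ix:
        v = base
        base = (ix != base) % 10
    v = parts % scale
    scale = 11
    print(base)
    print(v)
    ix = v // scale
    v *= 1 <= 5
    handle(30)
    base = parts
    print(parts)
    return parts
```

base = parts

Transformed code:
def proc(v, base, parts):
    for base in ix:
        v = base
        base = (ix != base) % 10
    v = parts % 11
    print(base)
    print(v)
    ix = v // 11
    v *= 1 <= 5
    handle(30)
    base = parts
    print(parts)
    return parts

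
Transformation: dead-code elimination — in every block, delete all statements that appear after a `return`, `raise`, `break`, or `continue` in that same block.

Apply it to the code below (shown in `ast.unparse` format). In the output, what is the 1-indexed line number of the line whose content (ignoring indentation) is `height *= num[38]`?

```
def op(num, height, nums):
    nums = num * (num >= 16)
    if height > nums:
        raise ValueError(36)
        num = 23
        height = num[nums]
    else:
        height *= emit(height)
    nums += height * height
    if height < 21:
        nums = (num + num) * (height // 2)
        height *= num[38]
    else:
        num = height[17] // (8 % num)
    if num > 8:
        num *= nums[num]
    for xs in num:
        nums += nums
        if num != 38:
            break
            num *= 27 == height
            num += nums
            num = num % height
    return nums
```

10

Transformed code:
def op(num, height, nums):
    nums = num * (num >= 16)
    if height > nums:
        raise ValueError(36)
    else:
        height *= emit(height)
    nums += height * height
    if height < 21:
        nums = (num + num) * (height // 2)
        height *= num[38]
    else:
        num = height[17] // (8 % num)
    if num > 8:
        num *= nums[num]
    for xs in num:
        nums += nums
        if num != 38:
            break
    return nums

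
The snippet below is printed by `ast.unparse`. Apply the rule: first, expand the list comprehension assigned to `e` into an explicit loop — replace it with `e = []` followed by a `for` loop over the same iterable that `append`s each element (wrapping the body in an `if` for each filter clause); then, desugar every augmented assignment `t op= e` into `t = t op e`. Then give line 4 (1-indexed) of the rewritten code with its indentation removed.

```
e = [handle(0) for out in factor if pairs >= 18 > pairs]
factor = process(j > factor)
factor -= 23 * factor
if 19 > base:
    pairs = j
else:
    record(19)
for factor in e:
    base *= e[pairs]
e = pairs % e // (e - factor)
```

e.append(handle(0))

Transformed code:
e = []
for out in factor:
    if pairs >= 18 > pairs:
        e.append(handle(0))
factor = process(j > factor)
factor = factor - 23 * factor
if 19 > base:
    pairs = j
else:
    record(19)
for factor in e:
    base = base * e[pairs]
e = pairs % e // (e - factor)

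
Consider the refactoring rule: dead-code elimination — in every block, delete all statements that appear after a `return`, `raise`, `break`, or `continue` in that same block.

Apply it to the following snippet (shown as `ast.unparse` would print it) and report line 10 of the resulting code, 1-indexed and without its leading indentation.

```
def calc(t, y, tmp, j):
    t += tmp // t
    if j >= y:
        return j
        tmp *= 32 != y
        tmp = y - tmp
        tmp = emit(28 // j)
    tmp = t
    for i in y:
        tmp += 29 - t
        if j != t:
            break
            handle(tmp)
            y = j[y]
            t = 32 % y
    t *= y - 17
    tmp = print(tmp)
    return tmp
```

t *= y - 17

Transformed code:
def calc(t, y, tmp, j):
    t += tmp // t
    if j >= y:
        return j
    tmp = t
    for i in y:
        tmp += 29 - t
        if j != t:
            break
    t *= y - 17
    tmp = print(tmp)
    return tmp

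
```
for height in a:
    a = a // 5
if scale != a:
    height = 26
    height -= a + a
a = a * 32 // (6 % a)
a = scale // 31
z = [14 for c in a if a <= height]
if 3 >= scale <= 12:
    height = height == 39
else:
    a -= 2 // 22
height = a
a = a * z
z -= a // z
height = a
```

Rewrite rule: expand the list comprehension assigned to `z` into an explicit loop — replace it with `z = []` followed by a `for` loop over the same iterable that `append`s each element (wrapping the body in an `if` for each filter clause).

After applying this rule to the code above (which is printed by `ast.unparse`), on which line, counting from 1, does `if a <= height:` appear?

10

Transformed code:
for height in a:
    a = a // 5
if scale != a:
    height = 26
    height -= a + a
a = a * 32 // (6 % a)
a = scale // 31
z = []
for c in a:
    if a <= height:
        z.append(14)
if 3 >= scale <= 12:
    height = height == 39
else:
    a -= 2 // 22
height = a
a = a * z
z -= a // z
height = a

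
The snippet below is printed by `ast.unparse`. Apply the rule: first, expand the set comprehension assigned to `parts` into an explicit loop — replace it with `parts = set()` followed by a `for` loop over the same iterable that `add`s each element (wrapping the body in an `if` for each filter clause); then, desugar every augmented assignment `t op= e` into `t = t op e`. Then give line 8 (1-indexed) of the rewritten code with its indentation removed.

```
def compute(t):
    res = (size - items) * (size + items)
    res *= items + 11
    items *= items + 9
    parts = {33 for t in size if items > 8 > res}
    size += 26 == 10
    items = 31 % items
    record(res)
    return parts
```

parts.add(33)

Transformed code:
def compute(t):
    res = (size - items) * (size + items)
    res = res * (items + 11)
    items = items * (items + 9)
    parts = set()
    for t in size:
        if items > 8 > res:
            parts.add(33)
    size = size + (26 == 10)
    items = 31 % items
    record(res)
    return parts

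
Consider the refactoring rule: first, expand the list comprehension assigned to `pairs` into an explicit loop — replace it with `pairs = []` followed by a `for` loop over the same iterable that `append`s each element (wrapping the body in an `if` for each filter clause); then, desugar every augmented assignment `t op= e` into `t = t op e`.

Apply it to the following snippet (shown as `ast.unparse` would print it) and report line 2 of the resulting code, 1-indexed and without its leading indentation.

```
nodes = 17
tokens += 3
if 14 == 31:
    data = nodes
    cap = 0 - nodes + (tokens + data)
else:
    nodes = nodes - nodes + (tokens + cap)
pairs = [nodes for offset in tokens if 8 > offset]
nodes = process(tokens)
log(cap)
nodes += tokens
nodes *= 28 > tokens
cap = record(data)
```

Transformed code:
nodes = 17
tokens = tokens + 3
if 14 == 31:
    data = nodes
    cap = 0 - nodes + (tokens + data)
else:
    nodes = nodes - nodes + (tokens + cap)
pairs = []
for offset in tokens:
    if 8 > offset:
        pairs.append(nodes)
nodes = process(tokens)
log(cap)
nodes = nodes + tokens
nodes = nodes * (28 > tokens)
cap = record(data)

tokens = tokens + 3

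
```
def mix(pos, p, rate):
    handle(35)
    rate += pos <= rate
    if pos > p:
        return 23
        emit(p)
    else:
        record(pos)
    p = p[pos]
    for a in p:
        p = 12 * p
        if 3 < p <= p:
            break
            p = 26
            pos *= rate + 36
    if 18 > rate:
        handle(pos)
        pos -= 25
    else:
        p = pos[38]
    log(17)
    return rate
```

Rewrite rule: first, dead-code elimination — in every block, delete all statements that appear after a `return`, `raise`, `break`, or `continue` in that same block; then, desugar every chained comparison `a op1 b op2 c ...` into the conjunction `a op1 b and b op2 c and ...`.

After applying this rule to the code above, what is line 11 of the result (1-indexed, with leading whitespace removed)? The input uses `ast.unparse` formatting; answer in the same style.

Transformed code:
def mix(pos, p, rate):
    handle(35)
    rate += pos <= rate
    if pos > p:
        return 23
    else:
        record(pos)
    p = p[pos]
    for a in p:
        p = 12 * p
        if 3 < p and p <= p:
            break
    if 18 > rate:
        handle(pos)
        pos -= 25
    else:
        p = pos[38]
    log(17)
    return rate

if 3 < p and p <= p:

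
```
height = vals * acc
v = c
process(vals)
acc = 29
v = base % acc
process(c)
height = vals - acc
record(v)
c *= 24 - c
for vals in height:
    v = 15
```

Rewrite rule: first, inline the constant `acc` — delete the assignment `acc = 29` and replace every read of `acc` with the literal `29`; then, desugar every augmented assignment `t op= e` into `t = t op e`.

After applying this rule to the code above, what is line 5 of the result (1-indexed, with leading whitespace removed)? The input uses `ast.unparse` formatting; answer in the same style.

process(c)

Transformed code:
height = vals * 29
v = c
process(vals)
v = base % 29
process(c)
height = vals - 29
record(v)
c = c * (24 - c)
for vals in height:
    v = 15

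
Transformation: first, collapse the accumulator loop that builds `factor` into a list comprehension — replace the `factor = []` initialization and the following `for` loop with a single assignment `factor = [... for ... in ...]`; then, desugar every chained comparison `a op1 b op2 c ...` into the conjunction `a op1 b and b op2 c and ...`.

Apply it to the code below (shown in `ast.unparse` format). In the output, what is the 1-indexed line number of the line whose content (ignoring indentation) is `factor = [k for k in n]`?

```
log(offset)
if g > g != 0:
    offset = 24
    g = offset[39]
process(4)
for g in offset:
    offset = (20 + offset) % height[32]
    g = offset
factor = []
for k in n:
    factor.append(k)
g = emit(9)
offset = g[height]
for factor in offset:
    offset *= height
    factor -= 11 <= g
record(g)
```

9

Transformed code:
log(offset)
if g > g and g != 0:
    offset = 24
    g = offset[39]
process(4)
for g in offset:
    offset = (20 + offset) % height[32]
    g = offset
factor = [k for k in n]
g = emit(9)
offset = g[height]
for factor in offset:
    offset *= height
    factor -= 11 <= g
record(g)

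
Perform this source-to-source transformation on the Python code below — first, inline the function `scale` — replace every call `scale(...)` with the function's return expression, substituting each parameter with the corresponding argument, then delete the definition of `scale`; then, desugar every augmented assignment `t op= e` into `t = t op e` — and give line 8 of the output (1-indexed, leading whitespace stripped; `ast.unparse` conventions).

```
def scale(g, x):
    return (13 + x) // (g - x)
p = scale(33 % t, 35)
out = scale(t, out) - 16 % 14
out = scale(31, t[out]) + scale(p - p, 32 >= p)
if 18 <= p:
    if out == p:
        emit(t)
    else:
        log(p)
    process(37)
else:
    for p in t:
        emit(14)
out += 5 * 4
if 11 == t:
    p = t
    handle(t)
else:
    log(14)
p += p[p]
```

log(p)

Transformed code:
p = (13 + 35) // (33 % t - 35)
out = (13 + out) // (t - out) - 16 % 14
out = (13 + t[out]) // (31 - t[out]) + (13 + (32 >= p)) // (p - p - (32 >= p))
if 18 <= p:
    if out == p:
        emit(t)
    else:
        log(p)
    process(37)
else:
    for p in t:
        emit(14)
out = out + 5 * 4
if 11 == t:
    p = t
    handle(t)
else:
    log(14)
p = p + p[p]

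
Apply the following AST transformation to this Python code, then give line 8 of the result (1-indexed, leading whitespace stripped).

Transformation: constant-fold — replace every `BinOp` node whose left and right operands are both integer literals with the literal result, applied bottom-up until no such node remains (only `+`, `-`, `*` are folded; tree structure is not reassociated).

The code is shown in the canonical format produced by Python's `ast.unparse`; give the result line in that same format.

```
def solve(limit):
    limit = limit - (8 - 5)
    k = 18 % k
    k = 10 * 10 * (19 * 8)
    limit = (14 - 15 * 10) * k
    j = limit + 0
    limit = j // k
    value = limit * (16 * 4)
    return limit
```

Transformed code:
def solve(limit):
    limit = limit - 3
    k = 18 % k
    k = 15200
    limit = -136 * k
    j = limit + 0
    limit = j // k
    value = limit * 64
    return limit

value = limit * 64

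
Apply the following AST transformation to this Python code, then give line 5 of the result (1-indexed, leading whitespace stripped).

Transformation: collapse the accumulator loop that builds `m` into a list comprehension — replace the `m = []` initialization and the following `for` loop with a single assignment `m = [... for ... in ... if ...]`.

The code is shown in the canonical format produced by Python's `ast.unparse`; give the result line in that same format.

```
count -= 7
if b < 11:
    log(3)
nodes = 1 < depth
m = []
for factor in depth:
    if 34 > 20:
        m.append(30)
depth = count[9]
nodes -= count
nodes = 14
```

m = [30 for factor in depth if 34 > 20]

Transformed code:
count -= 7
if b < 11:
    log(3)
nodes = 1 < depth
m = [30 for factor in depth if 34 > 20]
depth = count[9]
nodes -= count
nodes = 14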